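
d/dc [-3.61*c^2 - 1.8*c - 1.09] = -7.22*c - 1.8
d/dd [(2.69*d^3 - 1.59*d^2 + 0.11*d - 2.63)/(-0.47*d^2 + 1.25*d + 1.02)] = (-1.2643*d^4 + 6.725*d^3 + 6.2956*d^2 - 5.7158*d + 3.3997)/(0.2209*d^4 - 1.175*d^3 + 0.6037*d^2 + 2.55*d + 1.0404)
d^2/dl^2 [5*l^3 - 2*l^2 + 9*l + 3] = 30*l - 4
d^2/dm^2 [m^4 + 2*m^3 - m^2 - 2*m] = 12*m^2 + 12*m - 2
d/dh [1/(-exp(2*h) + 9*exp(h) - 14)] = (2*exp(h) - 9)*exp(h)/(exp(2*h) - 9*exp(h) + 14)^2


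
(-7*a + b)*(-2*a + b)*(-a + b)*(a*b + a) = -14*a^4*b - 14*a^4 + 23*a^3*b^2 + 23*a^3*b - 10*a^2*b^3 - 10*a^2*b^2 + a*b^4 + a*b^3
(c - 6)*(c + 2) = c^2 - 4*c - 12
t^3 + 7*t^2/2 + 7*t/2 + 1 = (t + 1/2)*(t + 1)*(t + 2)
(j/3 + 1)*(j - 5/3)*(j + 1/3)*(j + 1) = j^4/3 + 8*j^3/9 - 26*j^2/27 - 56*j/27 - 5/9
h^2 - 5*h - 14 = (h - 7)*(h + 2)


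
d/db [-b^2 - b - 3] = -2*b - 1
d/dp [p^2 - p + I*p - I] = 2*p - 1 + I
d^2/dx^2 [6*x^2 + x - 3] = 12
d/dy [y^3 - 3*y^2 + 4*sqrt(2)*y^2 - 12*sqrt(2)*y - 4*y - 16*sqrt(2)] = 3*y^2 - 6*y + 8*sqrt(2)*y - 12*sqrt(2) - 4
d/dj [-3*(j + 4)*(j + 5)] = -6*j - 27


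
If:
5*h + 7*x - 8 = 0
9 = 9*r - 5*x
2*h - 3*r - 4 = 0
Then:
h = 187/67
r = 106/201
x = -57/67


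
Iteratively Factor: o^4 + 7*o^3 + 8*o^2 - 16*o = (o)*(o^3 + 7*o^2 + 8*o - 16) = o*(o + 4)*(o^2 + 3*o - 4) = o*(o + 4)^2*(o - 1)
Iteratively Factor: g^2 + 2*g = (g + 2)*(g)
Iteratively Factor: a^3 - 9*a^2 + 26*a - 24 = (a - 3)*(a^2 - 6*a + 8) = (a - 3)*(a - 2)*(a - 4)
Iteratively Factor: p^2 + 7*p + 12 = (p + 3)*(p + 4)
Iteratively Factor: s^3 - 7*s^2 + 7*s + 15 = (s - 3)*(s^2 - 4*s - 5) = (s - 5)*(s - 3)*(s + 1)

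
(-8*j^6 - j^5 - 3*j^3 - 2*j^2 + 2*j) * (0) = 0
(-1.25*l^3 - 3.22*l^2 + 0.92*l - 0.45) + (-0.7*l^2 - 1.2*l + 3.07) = -1.25*l^3 - 3.92*l^2 - 0.28*l + 2.62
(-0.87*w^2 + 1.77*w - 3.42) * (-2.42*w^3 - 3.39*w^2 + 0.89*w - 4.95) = 2.1054*w^5 - 1.3341*w^4 + 1.5018*w^3 + 17.4756*w^2 - 11.8053*w + 16.929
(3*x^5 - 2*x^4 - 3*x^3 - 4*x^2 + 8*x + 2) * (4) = 12*x^5 - 8*x^4 - 12*x^3 - 16*x^2 + 32*x + 8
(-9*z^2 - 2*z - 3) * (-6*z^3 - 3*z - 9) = 54*z^5 + 12*z^4 + 45*z^3 + 87*z^2 + 27*z + 27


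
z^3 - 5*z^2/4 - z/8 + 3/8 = (z - 1)*(z - 3/4)*(z + 1/2)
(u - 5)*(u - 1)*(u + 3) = u^3 - 3*u^2 - 13*u + 15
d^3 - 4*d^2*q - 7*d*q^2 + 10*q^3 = (d - 5*q)*(d - q)*(d + 2*q)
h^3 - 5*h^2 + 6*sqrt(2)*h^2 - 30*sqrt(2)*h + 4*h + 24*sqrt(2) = (h - 4)*(h - 1)*(h + 6*sqrt(2))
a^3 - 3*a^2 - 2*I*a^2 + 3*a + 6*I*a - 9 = (a - 3)*(a - 3*I)*(a + I)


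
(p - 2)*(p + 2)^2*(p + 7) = p^4 + 9*p^3 + 10*p^2 - 36*p - 56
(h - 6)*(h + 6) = h^2 - 36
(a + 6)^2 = a^2 + 12*a + 36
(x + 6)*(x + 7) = x^2 + 13*x + 42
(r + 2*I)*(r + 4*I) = r^2 + 6*I*r - 8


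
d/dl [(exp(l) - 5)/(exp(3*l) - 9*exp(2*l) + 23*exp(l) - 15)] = 2*(2 - exp(l))*exp(l)/(exp(4*l) - 8*exp(3*l) + 22*exp(2*l) - 24*exp(l) + 9)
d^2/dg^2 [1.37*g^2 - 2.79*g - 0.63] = 2.74000000000000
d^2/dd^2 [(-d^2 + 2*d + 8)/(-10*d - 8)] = -144/(125*d^3 + 300*d^2 + 240*d + 64)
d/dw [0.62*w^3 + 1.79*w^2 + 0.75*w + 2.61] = 1.86*w^2 + 3.58*w + 0.75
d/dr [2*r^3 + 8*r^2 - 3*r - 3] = 6*r^2 + 16*r - 3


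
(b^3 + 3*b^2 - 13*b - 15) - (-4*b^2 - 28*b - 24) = b^3 + 7*b^2 + 15*b + 9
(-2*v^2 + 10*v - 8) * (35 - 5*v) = 10*v^3 - 120*v^2 + 390*v - 280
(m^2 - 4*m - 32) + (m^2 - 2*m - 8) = 2*m^2 - 6*m - 40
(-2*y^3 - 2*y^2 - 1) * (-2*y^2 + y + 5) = 4*y^5 + 2*y^4 - 12*y^3 - 8*y^2 - y - 5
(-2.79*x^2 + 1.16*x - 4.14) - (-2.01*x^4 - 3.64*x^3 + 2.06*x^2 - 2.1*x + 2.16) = 2.01*x^4 + 3.64*x^3 - 4.85*x^2 + 3.26*x - 6.3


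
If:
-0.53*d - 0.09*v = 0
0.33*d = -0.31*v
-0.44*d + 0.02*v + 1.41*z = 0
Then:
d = 0.00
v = 0.00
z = 0.00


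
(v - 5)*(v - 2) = v^2 - 7*v + 10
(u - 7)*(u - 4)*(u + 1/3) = u^3 - 32*u^2/3 + 73*u/3 + 28/3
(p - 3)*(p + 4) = p^2 + p - 12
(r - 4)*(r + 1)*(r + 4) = r^3 + r^2 - 16*r - 16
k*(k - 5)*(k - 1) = k^3 - 6*k^2 + 5*k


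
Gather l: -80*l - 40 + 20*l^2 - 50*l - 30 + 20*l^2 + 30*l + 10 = 40*l^2 - 100*l - 60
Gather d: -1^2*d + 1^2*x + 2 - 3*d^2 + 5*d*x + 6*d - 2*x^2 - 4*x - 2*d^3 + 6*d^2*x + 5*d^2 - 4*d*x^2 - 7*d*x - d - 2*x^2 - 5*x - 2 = -2*d^3 + d^2*(6*x + 2) + d*(-4*x^2 - 2*x + 4) - 4*x^2 - 8*x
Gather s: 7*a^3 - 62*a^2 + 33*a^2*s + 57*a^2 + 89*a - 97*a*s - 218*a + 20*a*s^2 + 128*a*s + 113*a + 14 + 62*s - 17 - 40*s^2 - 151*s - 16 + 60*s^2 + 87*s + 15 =7*a^3 - 5*a^2 - 16*a + s^2*(20*a + 20) + s*(33*a^2 + 31*a - 2) - 4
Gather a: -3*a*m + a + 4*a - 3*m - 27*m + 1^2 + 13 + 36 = a*(5 - 3*m) - 30*m + 50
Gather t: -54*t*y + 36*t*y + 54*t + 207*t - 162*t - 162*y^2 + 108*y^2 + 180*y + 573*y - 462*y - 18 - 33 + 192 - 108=t*(99 - 18*y) - 54*y^2 + 291*y + 33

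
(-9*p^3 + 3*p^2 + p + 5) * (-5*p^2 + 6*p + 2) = 45*p^5 - 69*p^4 - 5*p^3 - 13*p^2 + 32*p + 10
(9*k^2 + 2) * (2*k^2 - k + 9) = 18*k^4 - 9*k^3 + 85*k^2 - 2*k + 18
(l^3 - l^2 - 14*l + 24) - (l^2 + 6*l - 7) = l^3 - 2*l^2 - 20*l + 31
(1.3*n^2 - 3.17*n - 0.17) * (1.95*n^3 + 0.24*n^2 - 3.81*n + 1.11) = 2.535*n^5 - 5.8695*n^4 - 6.0453*n^3 + 13.4799*n^2 - 2.871*n - 0.1887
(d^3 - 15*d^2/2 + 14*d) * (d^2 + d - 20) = d^5 - 13*d^4/2 - 27*d^3/2 + 164*d^2 - 280*d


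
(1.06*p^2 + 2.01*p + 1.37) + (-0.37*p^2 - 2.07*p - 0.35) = 0.69*p^2 - 0.0600000000000001*p + 1.02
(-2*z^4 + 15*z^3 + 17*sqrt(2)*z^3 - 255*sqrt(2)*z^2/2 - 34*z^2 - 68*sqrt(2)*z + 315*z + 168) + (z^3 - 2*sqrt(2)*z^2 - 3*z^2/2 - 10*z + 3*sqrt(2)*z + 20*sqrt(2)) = -2*z^4 + 16*z^3 + 17*sqrt(2)*z^3 - 259*sqrt(2)*z^2/2 - 71*z^2/2 - 65*sqrt(2)*z + 305*z + 20*sqrt(2) + 168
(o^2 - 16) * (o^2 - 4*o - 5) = o^4 - 4*o^3 - 21*o^2 + 64*o + 80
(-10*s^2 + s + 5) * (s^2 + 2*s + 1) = -10*s^4 - 19*s^3 - 3*s^2 + 11*s + 5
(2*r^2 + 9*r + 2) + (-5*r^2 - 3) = -3*r^2 + 9*r - 1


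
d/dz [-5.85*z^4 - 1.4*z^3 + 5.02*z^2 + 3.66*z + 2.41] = -23.4*z^3 - 4.2*z^2 + 10.04*z + 3.66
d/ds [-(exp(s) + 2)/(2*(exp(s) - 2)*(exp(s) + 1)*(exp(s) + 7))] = (exp(3*s) + 6*exp(2*s) + 12*exp(s) - 2)*exp(s)/(exp(6*s) + 12*exp(5*s) + 18*exp(4*s) - 136*exp(3*s) - 87*exp(2*s) + 252*exp(s) + 196)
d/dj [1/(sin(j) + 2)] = -cos(j)/(sin(j) + 2)^2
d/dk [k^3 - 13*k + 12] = 3*k^2 - 13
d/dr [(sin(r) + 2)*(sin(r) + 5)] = (2*sin(r) + 7)*cos(r)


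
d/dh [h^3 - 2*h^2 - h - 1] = 3*h^2 - 4*h - 1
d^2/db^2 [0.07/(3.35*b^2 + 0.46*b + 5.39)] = (-1.57115*b^2 - 0.21574*b + 0.07*(6.7*b + 0.46)*(13.4*b + 0.92) - 2.52791)/(3.35*b^2 + 0.46*b + 5.39)^3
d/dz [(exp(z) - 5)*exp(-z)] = 5*exp(-z)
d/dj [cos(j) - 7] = -sin(j)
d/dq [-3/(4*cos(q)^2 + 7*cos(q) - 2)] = -3*(8*cos(q) + 7)*sin(q)/(4*cos(q)^2 + 7*cos(q) - 2)^2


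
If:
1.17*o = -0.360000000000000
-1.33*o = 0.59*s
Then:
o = -0.31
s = 0.69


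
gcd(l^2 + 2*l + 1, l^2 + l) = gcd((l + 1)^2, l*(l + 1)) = l + 1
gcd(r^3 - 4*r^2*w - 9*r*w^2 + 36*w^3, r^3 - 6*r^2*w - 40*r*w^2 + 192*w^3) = r - 4*w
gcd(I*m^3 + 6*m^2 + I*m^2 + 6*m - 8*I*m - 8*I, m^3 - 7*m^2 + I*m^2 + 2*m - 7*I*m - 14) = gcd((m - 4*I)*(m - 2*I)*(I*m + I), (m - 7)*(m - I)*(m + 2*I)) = 1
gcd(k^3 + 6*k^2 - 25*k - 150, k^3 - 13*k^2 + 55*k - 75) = k - 5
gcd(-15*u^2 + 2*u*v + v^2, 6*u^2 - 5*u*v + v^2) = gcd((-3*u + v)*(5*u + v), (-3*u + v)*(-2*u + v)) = 3*u - v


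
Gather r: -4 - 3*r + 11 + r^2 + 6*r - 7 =r^2 + 3*r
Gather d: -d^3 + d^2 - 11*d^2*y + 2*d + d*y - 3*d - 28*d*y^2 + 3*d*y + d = -d^3 + d^2*(1 - 11*y) + d*(-28*y^2 + 4*y)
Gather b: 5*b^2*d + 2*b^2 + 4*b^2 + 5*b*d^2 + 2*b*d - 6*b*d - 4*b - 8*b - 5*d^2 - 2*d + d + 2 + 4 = b^2*(5*d + 6) + b*(5*d^2 - 4*d - 12) - 5*d^2 - d + 6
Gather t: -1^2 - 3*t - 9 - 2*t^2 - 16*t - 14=-2*t^2 - 19*t - 24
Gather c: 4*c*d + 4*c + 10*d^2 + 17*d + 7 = c*(4*d + 4) + 10*d^2 + 17*d + 7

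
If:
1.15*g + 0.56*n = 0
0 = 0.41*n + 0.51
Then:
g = 0.61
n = -1.24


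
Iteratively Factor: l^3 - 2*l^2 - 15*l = (l + 3)*(l^2 - 5*l) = (l - 5)*(l + 3)*(l)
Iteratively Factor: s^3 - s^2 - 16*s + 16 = (s + 4)*(s^2 - 5*s + 4) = (s - 1)*(s + 4)*(s - 4)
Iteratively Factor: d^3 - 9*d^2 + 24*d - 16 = (d - 1)*(d^2 - 8*d + 16) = (d - 4)*(d - 1)*(d - 4)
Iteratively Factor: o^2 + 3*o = (o)*(o + 3)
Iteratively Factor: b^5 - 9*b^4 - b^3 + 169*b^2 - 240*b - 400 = (b - 5)*(b^4 - 4*b^3 - 21*b^2 + 64*b + 80) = (b - 5)^2*(b^3 + b^2 - 16*b - 16) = (b - 5)^2*(b + 4)*(b^2 - 3*b - 4) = (b - 5)^2*(b + 1)*(b + 4)*(b - 4)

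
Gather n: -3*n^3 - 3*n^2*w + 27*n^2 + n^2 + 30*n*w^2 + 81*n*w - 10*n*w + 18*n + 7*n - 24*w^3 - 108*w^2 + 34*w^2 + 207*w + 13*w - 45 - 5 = -3*n^3 + n^2*(28 - 3*w) + n*(30*w^2 + 71*w + 25) - 24*w^3 - 74*w^2 + 220*w - 50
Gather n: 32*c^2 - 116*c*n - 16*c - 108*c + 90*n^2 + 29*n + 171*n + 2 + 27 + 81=32*c^2 - 124*c + 90*n^2 + n*(200 - 116*c) + 110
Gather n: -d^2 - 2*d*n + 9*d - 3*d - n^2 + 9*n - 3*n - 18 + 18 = -d^2 + 6*d - n^2 + n*(6 - 2*d)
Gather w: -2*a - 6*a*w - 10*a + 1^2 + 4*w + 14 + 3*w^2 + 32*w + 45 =-12*a + 3*w^2 + w*(36 - 6*a) + 60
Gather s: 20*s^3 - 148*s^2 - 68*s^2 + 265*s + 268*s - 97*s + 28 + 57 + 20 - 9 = 20*s^3 - 216*s^2 + 436*s + 96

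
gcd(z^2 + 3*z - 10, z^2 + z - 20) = z + 5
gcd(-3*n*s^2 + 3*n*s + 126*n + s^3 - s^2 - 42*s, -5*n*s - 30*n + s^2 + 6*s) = s + 6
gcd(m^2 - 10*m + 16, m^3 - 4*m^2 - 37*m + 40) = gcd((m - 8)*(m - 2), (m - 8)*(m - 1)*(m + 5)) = m - 8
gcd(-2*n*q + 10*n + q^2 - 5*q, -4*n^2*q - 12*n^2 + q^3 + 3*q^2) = -2*n + q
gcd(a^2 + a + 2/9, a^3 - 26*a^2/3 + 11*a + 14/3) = a + 1/3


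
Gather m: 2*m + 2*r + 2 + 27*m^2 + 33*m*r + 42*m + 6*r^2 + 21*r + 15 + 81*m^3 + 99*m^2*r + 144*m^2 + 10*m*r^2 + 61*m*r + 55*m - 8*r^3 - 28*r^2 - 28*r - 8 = 81*m^3 + m^2*(99*r + 171) + m*(10*r^2 + 94*r + 99) - 8*r^3 - 22*r^2 - 5*r + 9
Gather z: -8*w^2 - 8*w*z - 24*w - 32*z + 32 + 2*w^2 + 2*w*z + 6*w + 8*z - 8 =-6*w^2 - 18*w + z*(-6*w - 24) + 24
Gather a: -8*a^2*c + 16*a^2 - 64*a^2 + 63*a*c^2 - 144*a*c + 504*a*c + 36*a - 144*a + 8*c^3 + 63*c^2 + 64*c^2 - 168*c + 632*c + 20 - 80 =a^2*(-8*c - 48) + a*(63*c^2 + 360*c - 108) + 8*c^3 + 127*c^2 + 464*c - 60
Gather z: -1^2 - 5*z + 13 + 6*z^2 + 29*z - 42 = 6*z^2 + 24*z - 30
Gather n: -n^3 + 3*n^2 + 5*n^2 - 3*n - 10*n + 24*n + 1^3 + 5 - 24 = -n^3 + 8*n^2 + 11*n - 18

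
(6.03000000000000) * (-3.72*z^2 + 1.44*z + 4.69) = -22.4316*z^2 + 8.6832*z + 28.2807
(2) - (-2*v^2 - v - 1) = 2*v^2 + v + 3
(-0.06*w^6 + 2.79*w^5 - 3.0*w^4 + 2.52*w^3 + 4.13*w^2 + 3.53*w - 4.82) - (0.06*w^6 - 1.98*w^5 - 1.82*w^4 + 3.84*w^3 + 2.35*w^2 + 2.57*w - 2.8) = -0.12*w^6 + 4.77*w^5 - 1.18*w^4 - 1.32*w^3 + 1.78*w^2 + 0.96*w - 2.02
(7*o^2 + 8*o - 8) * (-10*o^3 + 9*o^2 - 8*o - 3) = -70*o^5 - 17*o^4 + 96*o^3 - 157*o^2 + 40*o + 24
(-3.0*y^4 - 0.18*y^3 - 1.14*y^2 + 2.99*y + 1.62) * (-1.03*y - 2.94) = 3.09*y^5 + 9.0054*y^4 + 1.7034*y^3 + 0.271899999999999*y^2 - 10.4592*y - 4.7628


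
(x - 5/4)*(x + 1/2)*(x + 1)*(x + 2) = x^4 + 9*x^3/4 - 7*x^2/8 - 27*x/8 - 5/4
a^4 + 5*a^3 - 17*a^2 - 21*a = a*(a - 3)*(a + 1)*(a + 7)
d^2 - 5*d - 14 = (d - 7)*(d + 2)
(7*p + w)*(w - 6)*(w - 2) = 7*p*w^2 - 56*p*w + 84*p + w^3 - 8*w^2 + 12*w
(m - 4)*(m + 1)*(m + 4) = m^3 + m^2 - 16*m - 16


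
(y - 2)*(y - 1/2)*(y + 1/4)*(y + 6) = y^4 + 15*y^3/4 - 105*y^2/8 + 5*y/2 + 3/2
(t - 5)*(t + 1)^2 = t^3 - 3*t^2 - 9*t - 5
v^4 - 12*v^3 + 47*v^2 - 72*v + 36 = (v - 6)*(v - 3)*(v - 2)*(v - 1)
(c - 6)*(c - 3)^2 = c^3 - 12*c^2 + 45*c - 54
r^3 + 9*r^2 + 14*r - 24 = (r - 1)*(r + 4)*(r + 6)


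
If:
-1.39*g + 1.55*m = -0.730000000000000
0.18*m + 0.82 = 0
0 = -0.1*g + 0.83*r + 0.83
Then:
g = -4.55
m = -4.56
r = -1.55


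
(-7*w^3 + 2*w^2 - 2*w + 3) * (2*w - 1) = -14*w^4 + 11*w^3 - 6*w^2 + 8*w - 3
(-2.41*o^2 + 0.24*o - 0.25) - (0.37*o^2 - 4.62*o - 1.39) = -2.78*o^2 + 4.86*o + 1.14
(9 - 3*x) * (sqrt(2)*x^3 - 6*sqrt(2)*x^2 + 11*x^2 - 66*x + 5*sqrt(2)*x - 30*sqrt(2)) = -3*sqrt(2)*x^4 - 33*x^3 + 27*sqrt(2)*x^3 - 69*sqrt(2)*x^2 + 297*x^2 - 594*x + 135*sqrt(2)*x - 270*sqrt(2)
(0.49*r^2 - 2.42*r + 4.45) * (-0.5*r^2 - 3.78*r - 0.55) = -0.245*r^4 - 0.6422*r^3 + 6.6531*r^2 - 15.49*r - 2.4475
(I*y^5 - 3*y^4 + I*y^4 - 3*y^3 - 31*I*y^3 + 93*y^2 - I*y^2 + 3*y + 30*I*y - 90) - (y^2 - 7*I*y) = I*y^5 - 3*y^4 + I*y^4 - 3*y^3 - 31*I*y^3 + 92*y^2 - I*y^2 + 3*y + 37*I*y - 90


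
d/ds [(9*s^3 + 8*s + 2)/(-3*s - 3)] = (-6*s^3 - 9*s^2 - 2)/(s^2 + 2*s + 1)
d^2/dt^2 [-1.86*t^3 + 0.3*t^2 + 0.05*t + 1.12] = 0.6 - 11.16*t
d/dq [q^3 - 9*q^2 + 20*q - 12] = 3*q^2 - 18*q + 20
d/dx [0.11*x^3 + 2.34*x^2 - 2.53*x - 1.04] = 0.33*x^2 + 4.68*x - 2.53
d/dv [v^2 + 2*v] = 2*v + 2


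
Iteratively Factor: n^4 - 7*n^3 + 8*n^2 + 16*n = (n)*(n^3 - 7*n^2 + 8*n + 16) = n*(n - 4)*(n^2 - 3*n - 4) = n*(n - 4)*(n + 1)*(n - 4)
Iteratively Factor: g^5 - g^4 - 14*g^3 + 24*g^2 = (g - 3)*(g^4 + 2*g^3 - 8*g^2) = (g - 3)*(g + 4)*(g^3 - 2*g^2) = g*(g - 3)*(g + 4)*(g^2 - 2*g) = g*(g - 3)*(g - 2)*(g + 4)*(g)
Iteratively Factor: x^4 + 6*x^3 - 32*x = (x + 4)*(x^3 + 2*x^2 - 8*x) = (x - 2)*(x + 4)*(x^2 + 4*x) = x*(x - 2)*(x + 4)*(x + 4)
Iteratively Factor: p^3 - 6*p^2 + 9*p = (p)*(p^2 - 6*p + 9) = p*(p - 3)*(p - 3)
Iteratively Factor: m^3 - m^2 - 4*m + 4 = (m - 1)*(m^2 - 4) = (m - 1)*(m + 2)*(m - 2)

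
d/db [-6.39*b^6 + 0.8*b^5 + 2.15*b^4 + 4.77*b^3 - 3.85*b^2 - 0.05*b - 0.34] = -38.34*b^5 + 4.0*b^4 + 8.6*b^3 + 14.31*b^2 - 7.7*b - 0.05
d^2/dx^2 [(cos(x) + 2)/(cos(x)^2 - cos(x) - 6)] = (sin(x)^2 - 3*cos(x) + 1)/(cos(x) - 3)^3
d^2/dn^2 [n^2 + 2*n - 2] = 2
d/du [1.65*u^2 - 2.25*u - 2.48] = 3.3*u - 2.25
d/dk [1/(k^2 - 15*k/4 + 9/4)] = 4*(15 - 8*k)/(4*k^2 - 15*k + 9)^2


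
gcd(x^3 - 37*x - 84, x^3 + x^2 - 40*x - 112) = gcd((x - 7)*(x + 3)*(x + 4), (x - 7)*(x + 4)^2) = x^2 - 3*x - 28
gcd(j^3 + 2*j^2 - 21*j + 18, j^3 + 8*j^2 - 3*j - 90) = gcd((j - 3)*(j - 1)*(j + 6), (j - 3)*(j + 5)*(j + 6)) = j^2 + 3*j - 18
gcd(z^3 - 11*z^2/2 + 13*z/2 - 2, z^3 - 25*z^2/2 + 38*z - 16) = z^2 - 9*z/2 + 2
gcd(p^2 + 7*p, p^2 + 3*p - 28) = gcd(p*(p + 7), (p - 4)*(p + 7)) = p + 7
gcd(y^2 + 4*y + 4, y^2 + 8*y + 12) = y + 2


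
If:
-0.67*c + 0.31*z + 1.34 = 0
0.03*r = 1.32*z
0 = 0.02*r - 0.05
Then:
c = 2.03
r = 2.50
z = 0.06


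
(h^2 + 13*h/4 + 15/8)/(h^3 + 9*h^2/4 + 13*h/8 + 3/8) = (2*h + 5)/(2*h^2 + 3*h + 1)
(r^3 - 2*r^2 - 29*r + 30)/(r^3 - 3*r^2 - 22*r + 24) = (r + 5)/(r + 4)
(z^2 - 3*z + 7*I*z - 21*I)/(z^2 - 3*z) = (z + 7*I)/z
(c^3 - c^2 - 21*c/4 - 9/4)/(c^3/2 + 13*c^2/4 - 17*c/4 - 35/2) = (4*c^3 - 4*c^2 - 21*c - 9)/(2*c^3 + 13*c^2 - 17*c - 70)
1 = 1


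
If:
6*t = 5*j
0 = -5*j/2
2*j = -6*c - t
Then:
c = 0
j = 0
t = 0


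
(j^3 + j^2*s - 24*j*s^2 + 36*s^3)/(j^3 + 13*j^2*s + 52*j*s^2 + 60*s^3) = (j^2 - 5*j*s + 6*s^2)/(j^2 + 7*j*s + 10*s^2)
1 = 1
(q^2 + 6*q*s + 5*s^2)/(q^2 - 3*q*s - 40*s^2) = (q + s)/(q - 8*s)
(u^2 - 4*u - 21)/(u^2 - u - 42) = (u + 3)/(u + 6)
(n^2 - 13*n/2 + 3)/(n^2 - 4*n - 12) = (n - 1/2)/(n + 2)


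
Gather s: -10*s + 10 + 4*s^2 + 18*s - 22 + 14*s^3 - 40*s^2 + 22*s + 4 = 14*s^3 - 36*s^2 + 30*s - 8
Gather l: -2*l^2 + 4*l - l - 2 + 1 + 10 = -2*l^2 + 3*l + 9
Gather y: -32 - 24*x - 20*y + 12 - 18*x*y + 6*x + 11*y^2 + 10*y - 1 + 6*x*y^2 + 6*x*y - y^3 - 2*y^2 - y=-18*x - y^3 + y^2*(6*x + 9) + y*(-12*x - 11) - 21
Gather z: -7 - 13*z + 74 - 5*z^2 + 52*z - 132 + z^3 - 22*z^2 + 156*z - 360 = z^3 - 27*z^2 + 195*z - 425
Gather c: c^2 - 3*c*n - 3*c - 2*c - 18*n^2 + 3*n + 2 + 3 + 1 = c^2 + c*(-3*n - 5) - 18*n^2 + 3*n + 6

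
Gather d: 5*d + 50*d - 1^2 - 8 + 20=55*d + 11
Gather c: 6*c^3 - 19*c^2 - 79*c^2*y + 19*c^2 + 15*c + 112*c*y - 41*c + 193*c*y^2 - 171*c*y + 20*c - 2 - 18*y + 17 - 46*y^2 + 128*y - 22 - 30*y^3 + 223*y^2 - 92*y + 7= 6*c^3 - 79*c^2*y + c*(193*y^2 - 59*y - 6) - 30*y^3 + 177*y^2 + 18*y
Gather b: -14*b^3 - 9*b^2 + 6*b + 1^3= -14*b^3 - 9*b^2 + 6*b + 1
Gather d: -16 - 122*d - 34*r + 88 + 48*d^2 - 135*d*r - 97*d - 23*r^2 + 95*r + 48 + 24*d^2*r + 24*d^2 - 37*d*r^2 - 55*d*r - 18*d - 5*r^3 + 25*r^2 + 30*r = d^2*(24*r + 72) + d*(-37*r^2 - 190*r - 237) - 5*r^3 + 2*r^2 + 91*r + 120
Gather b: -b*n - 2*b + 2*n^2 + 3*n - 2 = b*(-n - 2) + 2*n^2 + 3*n - 2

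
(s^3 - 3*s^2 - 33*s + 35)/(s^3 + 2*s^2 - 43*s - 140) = (s - 1)/(s + 4)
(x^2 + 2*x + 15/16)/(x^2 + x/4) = (16*x^2 + 32*x + 15)/(4*x*(4*x + 1))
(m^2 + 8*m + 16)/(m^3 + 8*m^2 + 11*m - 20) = (m + 4)/(m^2 + 4*m - 5)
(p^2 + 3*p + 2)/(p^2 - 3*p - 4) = (p + 2)/(p - 4)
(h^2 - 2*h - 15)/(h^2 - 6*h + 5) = (h + 3)/(h - 1)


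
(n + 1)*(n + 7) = n^2 + 8*n + 7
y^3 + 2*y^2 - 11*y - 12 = (y - 3)*(y + 1)*(y + 4)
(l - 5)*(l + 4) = l^2 - l - 20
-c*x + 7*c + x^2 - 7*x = (-c + x)*(x - 7)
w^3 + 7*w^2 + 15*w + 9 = (w + 1)*(w + 3)^2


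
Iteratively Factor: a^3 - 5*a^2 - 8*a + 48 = (a - 4)*(a^2 - a - 12) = (a - 4)*(a + 3)*(a - 4)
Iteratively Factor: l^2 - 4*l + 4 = (l - 2)*(l - 2)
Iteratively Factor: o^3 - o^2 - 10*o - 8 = (o + 1)*(o^2 - 2*o - 8) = (o - 4)*(o + 1)*(o + 2)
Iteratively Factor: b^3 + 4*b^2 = (b)*(b^2 + 4*b) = b^2*(b + 4)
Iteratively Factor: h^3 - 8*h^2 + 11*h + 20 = (h - 4)*(h^2 - 4*h - 5) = (h - 4)*(h + 1)*(h - 5)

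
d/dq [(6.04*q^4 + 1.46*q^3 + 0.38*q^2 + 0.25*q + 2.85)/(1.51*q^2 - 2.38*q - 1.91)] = (18.2408*q^5 - 40.921*q^4 - 53.0952*q^3 - 9.6477*q^2 - 10.0586*q + 6.3055)/(2.2801*q^4 - 7.1876*q^3 - 0.103800000000001*q^2 + 9.0916*q + 3.6481)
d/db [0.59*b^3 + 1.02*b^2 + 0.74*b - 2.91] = 1.77*b^2 + 2.04*b + 0.74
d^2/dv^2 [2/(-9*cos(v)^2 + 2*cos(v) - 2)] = (-648*sin(v)^4 + 188*sin(v)^2 - 143*cos(v) + 27*cos(3*v) + 404)/(9*sin(v)^2 + 2*cos(v) - 11)^3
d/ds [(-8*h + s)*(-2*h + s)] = -10*h + 2*s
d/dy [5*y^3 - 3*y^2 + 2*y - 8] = 15*y^2 - 6*y + 2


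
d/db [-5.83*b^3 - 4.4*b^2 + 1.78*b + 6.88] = -17.49*b^2 - 8.8*b + 1.78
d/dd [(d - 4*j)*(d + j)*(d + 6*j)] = 3*d^2 + 6*d*j - 22*j^2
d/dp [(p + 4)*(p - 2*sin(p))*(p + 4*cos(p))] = -(p + 4)*(p - 2*sin(p))*(4*sin(p) - 1) - (p + 4)*(p + 4*cos(p))*(2*cos(p) - 1) + (p - 2*sin(p))*(p + 4*cos(p))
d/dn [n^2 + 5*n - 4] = 2*n + 5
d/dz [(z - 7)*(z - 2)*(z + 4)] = 3*z^2 - 10*z - 22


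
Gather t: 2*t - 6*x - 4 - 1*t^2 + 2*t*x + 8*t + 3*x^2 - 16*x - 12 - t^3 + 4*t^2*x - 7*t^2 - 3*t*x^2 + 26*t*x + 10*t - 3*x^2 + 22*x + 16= -t^3 + t^2*(4*x - 8) + t*(-3*x^2 + 28*x + 20)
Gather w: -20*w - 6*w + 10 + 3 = 13 - 26*w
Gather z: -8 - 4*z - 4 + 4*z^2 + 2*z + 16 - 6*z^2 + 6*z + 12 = -2*z^2 + 4*z + 16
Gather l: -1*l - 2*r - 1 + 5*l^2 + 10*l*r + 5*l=5*l^2 + l*(10*r + 4) - 2*r - 1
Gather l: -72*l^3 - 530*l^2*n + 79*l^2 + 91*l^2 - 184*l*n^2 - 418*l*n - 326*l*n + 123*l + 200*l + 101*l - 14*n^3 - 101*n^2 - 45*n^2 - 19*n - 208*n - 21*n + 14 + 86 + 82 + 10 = -72*l^3 + l^2*(170 - 530*n) + l*(-184*n^2 - 744*n + 424) - 14*n^3 - 146*n^2 - 248*n + 192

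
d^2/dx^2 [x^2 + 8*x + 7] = 2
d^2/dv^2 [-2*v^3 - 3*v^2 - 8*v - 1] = -12*v - 6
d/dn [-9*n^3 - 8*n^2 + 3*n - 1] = -27*n^2 - 16*n + 3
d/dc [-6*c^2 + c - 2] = 1 - 12*c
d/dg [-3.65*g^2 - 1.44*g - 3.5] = -7.3*g - 1.44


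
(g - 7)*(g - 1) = g^2 - 8*g + 7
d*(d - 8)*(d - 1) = d^3 - 9*d^2 + 8*d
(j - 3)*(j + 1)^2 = j^3 - j^2 - 5*j - 3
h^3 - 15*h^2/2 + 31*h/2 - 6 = (h - 4)*(h - 3)*(h - 1/2)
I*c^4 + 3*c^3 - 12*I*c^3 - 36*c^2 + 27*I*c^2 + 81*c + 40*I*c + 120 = (c - 8)*(c - 5)*(c - 3*I)*(I*c + I)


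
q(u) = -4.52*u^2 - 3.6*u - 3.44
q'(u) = -9.04*u - 3.6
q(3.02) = -55.54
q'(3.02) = -30.90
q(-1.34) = -6.73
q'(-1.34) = 8.51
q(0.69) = -8.08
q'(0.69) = -9.84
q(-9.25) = -356.88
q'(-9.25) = 80.02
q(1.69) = -22.43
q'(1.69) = -18.88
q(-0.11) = -3.10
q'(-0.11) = -2.61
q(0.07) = -3.71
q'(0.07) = -4.23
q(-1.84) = -12.12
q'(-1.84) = 13.03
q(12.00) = -697.52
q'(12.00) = -112.08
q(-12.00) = -611.12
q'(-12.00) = 104.88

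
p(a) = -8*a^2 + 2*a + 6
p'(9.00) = -142.00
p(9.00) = -624.00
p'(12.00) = -190.00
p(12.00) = -1122.00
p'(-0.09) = 3.44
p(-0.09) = 5.76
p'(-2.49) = 41.84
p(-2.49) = -48.58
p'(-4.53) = 74.48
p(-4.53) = -167.23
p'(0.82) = -11.12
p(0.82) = 2.26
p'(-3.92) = 64.72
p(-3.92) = -124.77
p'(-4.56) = 74.96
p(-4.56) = -169.47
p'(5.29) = -82.64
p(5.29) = -207.29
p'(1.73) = -25.68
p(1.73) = -14.48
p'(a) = 2 - 16*a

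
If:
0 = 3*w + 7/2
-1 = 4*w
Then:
No Solution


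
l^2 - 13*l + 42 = (l - 7)*(l - 6)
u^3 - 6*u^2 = u^2*(u - 6)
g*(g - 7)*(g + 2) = g^3 - 5*g^2 - 14*g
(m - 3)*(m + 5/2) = m^2 - m/2 - 15/2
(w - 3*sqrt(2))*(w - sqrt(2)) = w^2 - 4*sqrt(2)*w + 6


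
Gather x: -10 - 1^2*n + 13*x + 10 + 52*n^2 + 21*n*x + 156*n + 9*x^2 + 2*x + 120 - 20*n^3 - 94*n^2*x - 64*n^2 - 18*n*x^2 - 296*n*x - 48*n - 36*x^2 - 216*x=-20*n^3 - 12*n^2 + 107*n + x^2*(-18*n - 27) + x*(-94*n^2 - 275*n - 201) + 120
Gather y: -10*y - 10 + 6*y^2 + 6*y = 6*y^2 - 4*y - 10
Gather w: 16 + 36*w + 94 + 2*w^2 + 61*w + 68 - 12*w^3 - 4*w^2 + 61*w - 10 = -12*w^3 - 2*w^2 + 158*w + 168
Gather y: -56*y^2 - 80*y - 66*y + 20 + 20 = -56*y^2 - 146*y + 40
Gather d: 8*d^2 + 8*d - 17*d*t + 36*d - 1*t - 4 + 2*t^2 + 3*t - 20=8*d^2 + d*(44 - 17*t) + 2*t^2 + 2*t - 24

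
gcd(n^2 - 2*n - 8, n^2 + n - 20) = n - 4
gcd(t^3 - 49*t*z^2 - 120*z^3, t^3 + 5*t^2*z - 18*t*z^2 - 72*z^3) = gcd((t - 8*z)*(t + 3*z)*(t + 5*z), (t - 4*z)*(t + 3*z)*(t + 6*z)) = t + 3*z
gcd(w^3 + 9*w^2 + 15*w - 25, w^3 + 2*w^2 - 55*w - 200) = w^2 + 10*w + 25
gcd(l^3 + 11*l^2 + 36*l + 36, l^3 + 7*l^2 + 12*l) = l + 3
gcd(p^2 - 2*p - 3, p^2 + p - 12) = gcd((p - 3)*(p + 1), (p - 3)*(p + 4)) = p - 3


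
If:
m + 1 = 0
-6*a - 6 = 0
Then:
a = -1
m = -1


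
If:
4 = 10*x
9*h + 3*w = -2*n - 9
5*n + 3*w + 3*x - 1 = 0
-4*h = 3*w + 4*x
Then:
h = -199/165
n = -113/165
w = 532/495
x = 2/5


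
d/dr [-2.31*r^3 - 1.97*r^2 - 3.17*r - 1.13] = -6.93*r^2 - 3.94*r - 3.17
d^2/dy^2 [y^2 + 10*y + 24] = 2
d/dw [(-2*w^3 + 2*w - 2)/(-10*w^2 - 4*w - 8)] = (5*w^4 + 4*w^3 + 17*w^2 - 10*w - 6)/(25*w^4 + 20*w^3 + 44*w^2 + 16*w + 16)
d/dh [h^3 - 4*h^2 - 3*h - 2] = 3*h^2 - 8*h - 3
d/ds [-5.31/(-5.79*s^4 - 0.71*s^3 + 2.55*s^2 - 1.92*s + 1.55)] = (-122.9796*s^3 - 11.3103*s^2 + 27.081*s - 10.1952)/(5.79*s^4 + 0.71*s^3 - 2.55*s^2 + 1.92*s - 1.55)^2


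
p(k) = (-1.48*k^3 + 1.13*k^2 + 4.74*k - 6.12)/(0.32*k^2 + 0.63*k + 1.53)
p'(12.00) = -4.61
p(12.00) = -42.49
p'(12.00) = -4.61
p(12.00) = -42.49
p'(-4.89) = -6.97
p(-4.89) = 27.99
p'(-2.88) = -10.90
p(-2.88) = 10.53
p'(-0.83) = 0.39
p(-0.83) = -6.87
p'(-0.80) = 0.73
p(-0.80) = -6.85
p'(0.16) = 4.50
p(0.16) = -3.26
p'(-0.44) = 3.78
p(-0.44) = -5.98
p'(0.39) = 3.82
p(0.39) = -2.30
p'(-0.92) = -0.67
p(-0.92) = -6.86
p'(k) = (-0.64*k - 0.63)*(-1.48*k^3 + 1.13*k^2 + 4.74*k - 6.12)/(0.32*k^2 + 0.63*k + 1.53)^2 + (-4.44*k^2 + 2.26*k + 4.74)/(0.32*k^2 + 0.63*k + 1.53)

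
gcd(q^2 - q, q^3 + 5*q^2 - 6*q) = q^2 - q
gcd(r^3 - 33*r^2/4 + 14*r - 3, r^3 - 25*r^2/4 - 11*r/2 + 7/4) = r - 1/4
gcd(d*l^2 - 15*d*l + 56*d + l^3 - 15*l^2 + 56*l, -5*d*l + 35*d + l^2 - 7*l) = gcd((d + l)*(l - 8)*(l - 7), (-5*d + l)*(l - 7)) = l - 7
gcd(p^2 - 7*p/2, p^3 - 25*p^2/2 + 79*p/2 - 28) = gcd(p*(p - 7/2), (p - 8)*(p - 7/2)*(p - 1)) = p - 7/2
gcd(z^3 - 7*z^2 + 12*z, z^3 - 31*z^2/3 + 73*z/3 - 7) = z - 3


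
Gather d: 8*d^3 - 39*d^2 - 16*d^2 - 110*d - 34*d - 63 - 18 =8*d^3 - 55*d^2 - 144*d - 81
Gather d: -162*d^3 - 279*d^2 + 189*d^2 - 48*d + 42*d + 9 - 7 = -162*d^3 - 90*d^2 - 6*d + 2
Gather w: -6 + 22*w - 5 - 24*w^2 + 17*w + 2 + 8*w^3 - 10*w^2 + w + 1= 8*w^3 - 34*w^2 + 40*w - 8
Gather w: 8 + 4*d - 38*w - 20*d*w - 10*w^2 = 4*d - 10*w^2 + w*(-20*d - 38) + 8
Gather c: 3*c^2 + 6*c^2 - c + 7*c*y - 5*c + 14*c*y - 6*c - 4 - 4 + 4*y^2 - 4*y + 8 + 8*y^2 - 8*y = 9*c^2 + c*(21*y - 12) + 12*y^2 - 12*y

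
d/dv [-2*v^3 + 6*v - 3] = 6 - 6*v^2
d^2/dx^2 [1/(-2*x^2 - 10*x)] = (x*(x + 5) - (2*x + 5)^2)/(x^3*(x + 5)^3)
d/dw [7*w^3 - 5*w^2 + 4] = w*(21*w - 10)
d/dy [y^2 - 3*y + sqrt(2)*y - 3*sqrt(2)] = 2*y - 3 + sqrt(2)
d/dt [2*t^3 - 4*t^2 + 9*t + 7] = 6*t^2 - 8*t + 9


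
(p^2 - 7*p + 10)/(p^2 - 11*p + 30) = (p - 2)/(p - 6)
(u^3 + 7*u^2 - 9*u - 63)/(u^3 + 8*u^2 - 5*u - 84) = (u + 3)/(u + 4)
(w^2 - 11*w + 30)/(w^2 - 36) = (w - 5)/(w + 6)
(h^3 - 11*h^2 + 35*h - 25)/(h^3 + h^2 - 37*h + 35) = (h - 5)/(h + 7)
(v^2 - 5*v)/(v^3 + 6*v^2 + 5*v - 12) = v*(v - 5)/(v^3 + 6*v^2 + 5*v - 12)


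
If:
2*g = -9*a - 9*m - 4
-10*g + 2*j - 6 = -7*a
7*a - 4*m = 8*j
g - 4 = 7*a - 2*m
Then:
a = -1832/2973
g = -1172/991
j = -2249/2973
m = 1292/2973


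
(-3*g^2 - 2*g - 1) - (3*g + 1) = -3*g^2 - 5*g - 2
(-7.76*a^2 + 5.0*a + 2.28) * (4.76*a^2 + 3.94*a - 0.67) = -36.9376*a^4 - 6.7744*a^3 + 35.752*a^2 + 5.6332*a - 1.5276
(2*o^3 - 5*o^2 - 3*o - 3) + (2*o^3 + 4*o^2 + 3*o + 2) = 4*o^3 - o^2 - 1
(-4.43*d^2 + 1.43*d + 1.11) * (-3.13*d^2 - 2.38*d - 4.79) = 13.8659*d^4 + 6.0675*d^3 + 14.342*d^2 - 9.4915*d - 5.3169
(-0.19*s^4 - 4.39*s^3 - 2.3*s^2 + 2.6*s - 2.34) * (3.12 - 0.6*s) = 0.114*s^5 + 2.0412*s^4 - 12.3168*s^3 - 8.736*s^2 + 9.516*s - 7.3008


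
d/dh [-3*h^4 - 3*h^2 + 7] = -12*h^3 - 6*h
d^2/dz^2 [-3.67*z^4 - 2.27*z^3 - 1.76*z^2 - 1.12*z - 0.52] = -44.04*z^2 - 13.62*z - 3.52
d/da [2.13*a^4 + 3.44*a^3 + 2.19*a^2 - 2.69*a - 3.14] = 8.52*a^3 + 10.32*a^2 + 4.38*a - 2.69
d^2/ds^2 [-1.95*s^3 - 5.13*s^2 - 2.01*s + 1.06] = -11.7*s - 10.26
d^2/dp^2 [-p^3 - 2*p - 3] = -6*p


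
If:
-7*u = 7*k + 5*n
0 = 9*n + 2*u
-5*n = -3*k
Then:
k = 0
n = 0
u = 0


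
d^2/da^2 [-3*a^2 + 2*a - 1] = -6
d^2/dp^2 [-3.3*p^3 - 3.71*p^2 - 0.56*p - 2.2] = -19.8*p - 7.42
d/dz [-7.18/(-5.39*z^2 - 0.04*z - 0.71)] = (-77.4004*z - 0.2872)/(5.39*z^2 + 0.04*z + 0.71)^2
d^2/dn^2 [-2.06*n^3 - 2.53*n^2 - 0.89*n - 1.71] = -12.36*n - 5.06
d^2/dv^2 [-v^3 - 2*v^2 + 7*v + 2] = -6*v - 4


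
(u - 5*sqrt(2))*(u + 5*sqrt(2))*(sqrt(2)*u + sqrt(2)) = sqrt(2)*u^3 + sqrt(2)*u^2 - 50*sqrt(2)*u - 50*sqrt(2)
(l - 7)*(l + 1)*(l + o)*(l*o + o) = l^4*o + l^3*o^2 - 5*l^3*o - 5*l^2*o^2 - 13*l^2*o - 13*l*o^2 - 7*l*o - 7*o^2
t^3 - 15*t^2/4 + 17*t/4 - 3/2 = (t - 2)*(t - 1)*(t - 3/4)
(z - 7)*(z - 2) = z^2 - 9*z + 14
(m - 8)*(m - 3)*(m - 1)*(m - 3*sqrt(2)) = m^4 - 12*m^3 - 3*sqrt(2)*m^3 + 35*m^2 + 36*sqrt(2)*m^2 - 105*sqrt(2)*m - 24*m + 72*sqrt(2)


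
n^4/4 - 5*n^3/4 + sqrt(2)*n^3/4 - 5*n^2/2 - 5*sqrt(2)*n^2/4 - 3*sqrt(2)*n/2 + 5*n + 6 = (n/2 + 1/2)*(n/2 + sqrt(2))*(n - 6)*(n - sqrt(2))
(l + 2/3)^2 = l^2 + 4*l/3 + 4/9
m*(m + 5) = m^2 + 5*m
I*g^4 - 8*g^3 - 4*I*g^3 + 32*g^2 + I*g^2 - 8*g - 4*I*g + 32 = (g - 4)*(g + I)*(g + 8*I)*(I*g + 1)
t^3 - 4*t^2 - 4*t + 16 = (t - 4)*(t - 2)*(t + 2)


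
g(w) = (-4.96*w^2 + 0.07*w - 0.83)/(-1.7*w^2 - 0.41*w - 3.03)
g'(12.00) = 0.01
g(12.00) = 2.83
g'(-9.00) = -0.00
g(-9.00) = 2.94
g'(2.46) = 0.39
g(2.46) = 2.14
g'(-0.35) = -1.03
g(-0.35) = 0.47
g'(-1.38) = -1.05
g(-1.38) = 1.82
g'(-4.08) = -0.09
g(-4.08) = 2.82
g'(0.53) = 1.04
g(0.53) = 0.59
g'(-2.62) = -0.31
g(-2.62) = 2.57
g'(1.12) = 1.03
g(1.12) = 1.24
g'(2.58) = 0.35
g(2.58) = 2.19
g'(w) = (0.07 - 9.92*w)/(-1.7*w^2 - 0.41*w - 3.03) + (3.4*w + 0.41)*(-4.96*w^2 + 0.07*w - 0.83)/(-1.7*w^2 - 0.41*w - 3.03)^2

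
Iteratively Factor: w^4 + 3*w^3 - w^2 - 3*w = (w + 3)*(w^3 - w) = w*(w + 3)*(w^2 - 1) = w*(w - 1)*(w + 3)*(w + 1)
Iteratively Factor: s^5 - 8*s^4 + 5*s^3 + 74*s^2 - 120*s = (s)*(s^4 - 8*s^3 + 5*s^2 + 74*s - 120) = s*(s + 3)*(s^3 - 11*s^2 + 38*s - 40) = s*(s - 2)*(s + 3)*(s^2 - 9*s + 20) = s*(s - 5)*(s - 2)*(s + 3)*(s - 4)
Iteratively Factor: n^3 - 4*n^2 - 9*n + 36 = (n + 3)*(n^2 - 7*n + 12) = (n - 4)*(n + 3)*(n - 3)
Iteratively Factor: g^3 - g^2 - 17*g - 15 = (g + 3)*(g^2 - 4*g - 5) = (g - 5)*(g + 3)*(g + 1)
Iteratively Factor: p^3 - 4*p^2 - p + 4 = (p - 1)*(p^2 - 3*p - 4) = (p - 4)*(p - 1)*(p + 1)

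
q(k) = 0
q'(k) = 0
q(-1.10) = 0.00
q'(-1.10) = 0.00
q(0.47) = 0.00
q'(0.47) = 0.00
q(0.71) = 0.00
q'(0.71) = 0.00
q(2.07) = 0.00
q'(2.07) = 0.00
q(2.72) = 0.00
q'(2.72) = 0.00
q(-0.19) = 0.00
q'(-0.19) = 0.00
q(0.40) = 0.00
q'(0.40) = 0.00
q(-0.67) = 0.00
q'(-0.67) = 0.00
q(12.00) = 0.00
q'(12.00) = 0.00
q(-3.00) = 0.00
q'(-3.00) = 0.00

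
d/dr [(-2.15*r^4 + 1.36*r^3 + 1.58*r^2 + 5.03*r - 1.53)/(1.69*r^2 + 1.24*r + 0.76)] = (-7.267*r^5 - 5.6996*r^4 - 3.1632*r^3 - 3.4407*r^2 + 7.573*r + 5.72)/(2.8561*r^4 + 4.1912*r^3 + 4.1064*r^2 + 1.8848*r + 0.5776)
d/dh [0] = 0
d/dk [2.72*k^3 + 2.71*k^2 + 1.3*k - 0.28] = 8.16*k^2 + 5.42*k + 1.3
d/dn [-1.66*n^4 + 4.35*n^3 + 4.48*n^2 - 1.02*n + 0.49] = -6.64*n^3 + 13.05*n^2 + 8.96*n - 1.02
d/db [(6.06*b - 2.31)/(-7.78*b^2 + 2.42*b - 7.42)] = (47.1468*b^2 - 35.9436*b - 39.375)/(60.5284*b^4 - 37.6552*b^3 + 121.3116*b^2 - 35.9128*b + 55.0564)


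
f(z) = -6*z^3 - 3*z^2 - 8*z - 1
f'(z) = -18*z^2 - 6*z - 8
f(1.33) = -31.06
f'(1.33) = -47.82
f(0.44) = -5.61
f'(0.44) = -14.12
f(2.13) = -89.63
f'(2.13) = -102.44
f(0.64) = -8.92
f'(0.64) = -19.21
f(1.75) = -56.34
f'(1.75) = -73.62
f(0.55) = -7.31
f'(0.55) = -16.74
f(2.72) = -165.70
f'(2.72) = -157.49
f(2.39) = -119.17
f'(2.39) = -125.16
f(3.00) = -214.00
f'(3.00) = -188.00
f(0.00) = -1.00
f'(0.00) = -8.00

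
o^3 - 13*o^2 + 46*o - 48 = (o - 8)*(o - 3)*(o - 2)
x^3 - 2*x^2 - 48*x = x*(x - 8)*(x + 6)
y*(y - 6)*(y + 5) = y^3 - y^2 - 30*y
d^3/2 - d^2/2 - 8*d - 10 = (d/2 + 1)*(d - 5)*(d + 2)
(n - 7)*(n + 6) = n^2 - n - 42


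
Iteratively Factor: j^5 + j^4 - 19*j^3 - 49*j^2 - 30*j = (j - 5)*(j^4 + 6*j^3 + 11*j^2 + 6*j) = (j - 5)*(j + 2)*(j^3 + 4*j^2 + 3*j) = (j - 5)*(j + 2)*(j + 3)*(j^2 + j) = j*(j - 5)*(j + 2)*(j + 3)*(j + 1)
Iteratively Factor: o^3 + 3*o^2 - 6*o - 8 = (o + 4)*(o^2 - o - 2) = (o + 1)*(o + 4)*(o - 2)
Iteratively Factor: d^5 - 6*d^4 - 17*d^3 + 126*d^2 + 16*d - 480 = (d + 4)*(d^4 - 10*d^3 + 23*d^2 + 34*d - 120) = (d - 4)*(d + 4)*(d^3 - 6*d^2 - d + 30) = (d - 5)*(d - 4)*(d + 4)*(d^2 - d - 6) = (d - 5)*(d - 4)*(d - 3)*(d + 4)*(d + 2)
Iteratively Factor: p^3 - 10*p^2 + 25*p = (p - 5)*(p^2 - 5*p) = p*(p - 5)*(p - 5)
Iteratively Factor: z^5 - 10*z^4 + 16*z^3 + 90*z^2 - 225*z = (z + 3)*(z^4 - 13*z^3 + 55*z^2 - 75*z) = (z - 5)*(z + 3)*(z^3 - 8*z^2 + 15*z) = z*(z - 5)*(z + 3)*(z^2 - 8*z + 15) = z*(z - 5)^2*(z + 3)*(z - 3)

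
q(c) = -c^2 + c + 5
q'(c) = 1 - 2*c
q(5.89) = -23.80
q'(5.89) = -10.78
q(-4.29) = -17.69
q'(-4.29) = 9.58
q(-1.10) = 2.69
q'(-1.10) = 3.20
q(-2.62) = -4.48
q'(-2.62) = 6.24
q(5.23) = -17.12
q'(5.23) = -9.46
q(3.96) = -6.72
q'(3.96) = -6.92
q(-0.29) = 4.63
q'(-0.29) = 1.58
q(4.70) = -12.39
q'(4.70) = -8.40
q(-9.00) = -85.00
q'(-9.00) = 19.00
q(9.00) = -67.00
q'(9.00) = -17.00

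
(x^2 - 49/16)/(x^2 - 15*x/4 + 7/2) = (x + 7/4)/(x - 2)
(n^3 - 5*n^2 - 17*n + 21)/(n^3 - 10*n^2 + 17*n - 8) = (n^2 - 4*n - 21)/(n^2 - 9*n + 8)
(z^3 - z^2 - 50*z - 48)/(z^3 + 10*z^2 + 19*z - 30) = (z^2 - 7*z - 8)/(z^2 + 4*z - 5)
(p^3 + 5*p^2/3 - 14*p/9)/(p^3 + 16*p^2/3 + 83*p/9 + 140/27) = 3*p*(3*p - 2)/(9*p^2 + 27*p + 20)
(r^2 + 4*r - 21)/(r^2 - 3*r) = (r + 7)/r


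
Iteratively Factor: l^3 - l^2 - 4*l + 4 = (l - 1)*(l^2 - 4) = (l - 2)*(l - 1)*(l + 2)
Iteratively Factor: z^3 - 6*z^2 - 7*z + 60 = (z - 5)*(z^2 - z - 12) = (z - 5)*(z + 3)*(z - 4)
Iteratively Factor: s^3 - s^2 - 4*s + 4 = (s - 2)*(s^2 + s - 2) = (s - 2)*(s + 2)*(s - 1)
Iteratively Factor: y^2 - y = (y - 1)*(y)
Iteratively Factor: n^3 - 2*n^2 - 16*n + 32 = (n - 4)*(n^2 + 2*n - 8) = (n - 4)*(n - 2)*(n + 4)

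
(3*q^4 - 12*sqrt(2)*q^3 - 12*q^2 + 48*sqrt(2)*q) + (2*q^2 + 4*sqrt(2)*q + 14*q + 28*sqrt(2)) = 3*q^4 - 12*sqrt(2)*q^3 - 10*q^2 + 14*q + 52*sqrt(2)*q + 28*sqrt(2)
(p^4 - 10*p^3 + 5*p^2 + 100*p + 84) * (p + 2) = p^5 - 8*p^4 - 15*p^3 + 110*p^2 + 284*p + 168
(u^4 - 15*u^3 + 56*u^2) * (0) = 0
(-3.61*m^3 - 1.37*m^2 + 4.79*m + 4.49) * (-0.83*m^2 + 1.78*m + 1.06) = 2.9963*m^5 - 5.2887*m^4 - 10.2409*m^3 + 3.3473*m^2 + 13.0696*m + 4.7594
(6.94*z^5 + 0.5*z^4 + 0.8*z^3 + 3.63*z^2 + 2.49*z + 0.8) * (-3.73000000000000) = -25.8862*z^5 - 1.865*z^4 - 2.984*z^3 - 13.5399*z^2 - 9.2877*z - 2.984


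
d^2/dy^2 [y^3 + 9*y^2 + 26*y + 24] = 6*y + 18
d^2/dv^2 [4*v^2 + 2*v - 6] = 8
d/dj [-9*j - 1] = -9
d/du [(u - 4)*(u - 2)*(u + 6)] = 3*u^2 - 28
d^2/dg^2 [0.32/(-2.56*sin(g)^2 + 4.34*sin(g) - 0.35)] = (8.388608*sin(g)^4 - 10.665984*sin(g)^3 - 7.7024*sin(g)^2 + 21.818048*sin(g) - 11.481344)/(2.56*sin(g)^2 - 4.34*sin(g) + 0.35)^3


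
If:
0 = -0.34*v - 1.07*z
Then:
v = -3.14705882352941*z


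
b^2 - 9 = (b - 3)*(b + 3)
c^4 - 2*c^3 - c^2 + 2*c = c*(c - 2)*(c - 1)*(c + 1)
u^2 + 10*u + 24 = (u + 4)*(u + 6)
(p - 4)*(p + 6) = p^2 + 2*p - 24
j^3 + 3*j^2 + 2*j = j*(j + 1)*(j + 2)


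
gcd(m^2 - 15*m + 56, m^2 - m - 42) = m - 7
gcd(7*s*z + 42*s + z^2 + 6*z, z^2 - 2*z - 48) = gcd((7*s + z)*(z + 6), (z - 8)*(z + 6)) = z + 6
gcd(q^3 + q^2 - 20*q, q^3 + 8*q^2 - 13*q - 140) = q^2 + q - 20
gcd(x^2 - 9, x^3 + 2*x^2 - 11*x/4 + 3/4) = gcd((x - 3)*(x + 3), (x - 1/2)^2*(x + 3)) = x + 3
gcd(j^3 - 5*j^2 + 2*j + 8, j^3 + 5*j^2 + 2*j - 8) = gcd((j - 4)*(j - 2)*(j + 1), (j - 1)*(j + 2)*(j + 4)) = 1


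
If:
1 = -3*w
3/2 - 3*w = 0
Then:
No Solution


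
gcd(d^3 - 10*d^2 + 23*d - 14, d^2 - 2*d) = d - 2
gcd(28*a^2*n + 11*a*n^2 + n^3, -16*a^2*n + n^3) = 4*a*n + n^2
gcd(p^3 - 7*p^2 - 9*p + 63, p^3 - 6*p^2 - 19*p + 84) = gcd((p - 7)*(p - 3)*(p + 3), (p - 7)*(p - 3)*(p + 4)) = p^2 - 10*p + 21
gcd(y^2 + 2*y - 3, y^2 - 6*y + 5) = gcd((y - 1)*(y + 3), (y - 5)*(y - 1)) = y - 1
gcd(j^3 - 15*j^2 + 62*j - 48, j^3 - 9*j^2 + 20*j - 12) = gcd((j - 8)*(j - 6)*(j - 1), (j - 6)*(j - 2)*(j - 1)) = j^2 - 7*j + 6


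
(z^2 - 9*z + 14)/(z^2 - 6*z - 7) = (z - 2)/(z + 1)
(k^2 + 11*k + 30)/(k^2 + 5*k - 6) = (k + 5)/(k - 1)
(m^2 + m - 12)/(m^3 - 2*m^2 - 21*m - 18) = (-m^2 - m + 12)/(-m^3 + 2*m^2 + 21*m + 18)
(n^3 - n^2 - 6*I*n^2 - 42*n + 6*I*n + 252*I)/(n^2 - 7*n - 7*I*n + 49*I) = (n^2 + 6*n*(1 - I) - 36*I)/(n - 7*I)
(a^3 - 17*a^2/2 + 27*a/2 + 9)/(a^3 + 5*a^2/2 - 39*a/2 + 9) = (2*a^2 - 11*a - 6)/(2*a^2 + 11*a - 6)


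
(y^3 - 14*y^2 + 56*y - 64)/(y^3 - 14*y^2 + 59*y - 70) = (y^2 - 12*y + 32)/(y^2 - 12*y + 35)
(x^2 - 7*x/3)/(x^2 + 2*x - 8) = x*(3*x - 7)/(3*(x^2 + 2*x - 8))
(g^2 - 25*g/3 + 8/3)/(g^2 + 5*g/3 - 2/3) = (g - 8)/(g + 2)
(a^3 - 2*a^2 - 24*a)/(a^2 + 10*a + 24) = a*(a - 6)/(a + 6)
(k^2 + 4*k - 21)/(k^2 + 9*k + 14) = (k - 3)/(k + 2)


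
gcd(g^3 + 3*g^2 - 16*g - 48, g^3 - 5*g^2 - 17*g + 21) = g + 3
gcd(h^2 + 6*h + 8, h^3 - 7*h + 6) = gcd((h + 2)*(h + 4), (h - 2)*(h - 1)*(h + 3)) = 1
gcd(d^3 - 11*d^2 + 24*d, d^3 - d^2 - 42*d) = d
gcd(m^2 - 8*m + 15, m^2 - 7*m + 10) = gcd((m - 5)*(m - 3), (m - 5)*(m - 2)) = m - 5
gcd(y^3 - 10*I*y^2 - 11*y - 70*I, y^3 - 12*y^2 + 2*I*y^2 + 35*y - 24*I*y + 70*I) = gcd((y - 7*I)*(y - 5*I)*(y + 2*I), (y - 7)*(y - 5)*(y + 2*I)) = y + 2*I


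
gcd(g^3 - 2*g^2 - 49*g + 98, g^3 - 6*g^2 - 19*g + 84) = g - 7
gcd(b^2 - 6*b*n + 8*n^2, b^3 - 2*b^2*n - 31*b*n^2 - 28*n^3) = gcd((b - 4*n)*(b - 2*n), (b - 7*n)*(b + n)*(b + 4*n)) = 1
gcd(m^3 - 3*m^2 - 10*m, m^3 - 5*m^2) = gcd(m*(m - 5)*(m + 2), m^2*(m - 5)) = m^2 - 5*m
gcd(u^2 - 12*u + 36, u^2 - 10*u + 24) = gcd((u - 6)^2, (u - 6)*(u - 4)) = u - 6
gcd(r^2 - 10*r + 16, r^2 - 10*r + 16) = r^2 - 10*r + 16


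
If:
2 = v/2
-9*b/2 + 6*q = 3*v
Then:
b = 4*q/3 - 8/3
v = 4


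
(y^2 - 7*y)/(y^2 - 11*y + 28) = y/(y - 4)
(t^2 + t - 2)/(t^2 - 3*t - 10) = (t - 1)/(t - 5)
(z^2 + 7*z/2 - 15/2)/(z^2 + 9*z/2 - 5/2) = (2*z - 3)/(2*z - 1)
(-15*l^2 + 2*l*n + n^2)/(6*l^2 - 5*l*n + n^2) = (-5*l - n)/(2*l - n)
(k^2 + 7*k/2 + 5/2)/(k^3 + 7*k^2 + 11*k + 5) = (k + 5/2)/(k^2 + 6*k + 5)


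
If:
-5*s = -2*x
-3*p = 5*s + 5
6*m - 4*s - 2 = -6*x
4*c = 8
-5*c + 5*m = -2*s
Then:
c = 2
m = 106/43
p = 35/129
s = -50/43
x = -125/43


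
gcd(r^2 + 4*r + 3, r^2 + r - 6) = r + 3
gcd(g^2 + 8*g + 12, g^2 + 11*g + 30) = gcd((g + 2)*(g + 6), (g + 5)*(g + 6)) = g + 6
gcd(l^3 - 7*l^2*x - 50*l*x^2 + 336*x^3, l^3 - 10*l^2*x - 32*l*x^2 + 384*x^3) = -l + 8*x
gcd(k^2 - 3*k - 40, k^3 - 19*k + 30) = k + 5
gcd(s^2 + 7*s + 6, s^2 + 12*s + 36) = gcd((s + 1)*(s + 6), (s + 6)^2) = s + 6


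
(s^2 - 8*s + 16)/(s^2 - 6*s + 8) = (s - 4)/(s - 2)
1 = 1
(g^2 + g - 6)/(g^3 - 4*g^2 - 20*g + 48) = (g + 3)/(g^2 - 2*g - 24)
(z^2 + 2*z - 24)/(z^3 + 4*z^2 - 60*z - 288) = (z - 4)/(z^2 - 2*z - 48)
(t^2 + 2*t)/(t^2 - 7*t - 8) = t*(t + 2)/(t^2 - 7*t - 8)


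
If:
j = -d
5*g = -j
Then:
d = -j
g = -j/5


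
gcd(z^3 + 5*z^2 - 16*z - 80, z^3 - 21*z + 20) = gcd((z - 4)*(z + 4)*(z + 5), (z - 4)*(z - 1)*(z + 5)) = z^2 + z - 20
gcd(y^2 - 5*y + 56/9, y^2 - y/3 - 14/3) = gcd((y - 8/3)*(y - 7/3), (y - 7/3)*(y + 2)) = y - 7/3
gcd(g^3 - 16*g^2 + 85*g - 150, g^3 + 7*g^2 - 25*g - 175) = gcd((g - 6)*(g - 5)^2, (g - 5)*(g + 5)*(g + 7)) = g - 5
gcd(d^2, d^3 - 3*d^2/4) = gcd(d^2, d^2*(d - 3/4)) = d^2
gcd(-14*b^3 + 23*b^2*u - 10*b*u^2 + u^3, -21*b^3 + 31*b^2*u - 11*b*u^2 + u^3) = 7*b^2 - 8*b*u + u^2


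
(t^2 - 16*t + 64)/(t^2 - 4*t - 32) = (t - 8)/(t + 4)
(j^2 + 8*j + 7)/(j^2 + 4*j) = (j^2 + 8*j + 7)/(j*(j + 4))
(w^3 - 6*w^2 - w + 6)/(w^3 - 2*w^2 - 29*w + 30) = (w + 1)/(w + 5)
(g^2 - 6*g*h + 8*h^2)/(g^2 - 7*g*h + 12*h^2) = (g - 2*h)/(g - 3*h)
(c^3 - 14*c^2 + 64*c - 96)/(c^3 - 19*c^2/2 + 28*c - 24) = 2*(c - 6)/(2*c - 3)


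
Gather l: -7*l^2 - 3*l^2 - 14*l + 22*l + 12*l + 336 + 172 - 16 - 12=-10*l^2 + 20*l + 480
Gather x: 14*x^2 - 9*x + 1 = 14*x^2 - 9*x + 1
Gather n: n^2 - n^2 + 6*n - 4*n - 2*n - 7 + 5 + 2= 0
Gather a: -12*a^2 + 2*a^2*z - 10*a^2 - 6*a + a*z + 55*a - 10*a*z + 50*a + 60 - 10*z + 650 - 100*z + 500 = a^2*(2*z - 22) + a*(99 - 9*z) - 110*z + 1210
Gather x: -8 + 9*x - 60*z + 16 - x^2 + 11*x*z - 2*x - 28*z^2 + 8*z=-x^2 + x*(11*z + 7) - 28*z^2 - 52*z + 8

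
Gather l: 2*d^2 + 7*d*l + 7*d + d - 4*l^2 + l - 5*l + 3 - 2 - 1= 2*d^2 + 8*d - 4*l^2 + l*(7*d - 4)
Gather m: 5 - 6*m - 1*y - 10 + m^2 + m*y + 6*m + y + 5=m^2 + m*y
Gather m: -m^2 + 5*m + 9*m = -m^2 + 14*m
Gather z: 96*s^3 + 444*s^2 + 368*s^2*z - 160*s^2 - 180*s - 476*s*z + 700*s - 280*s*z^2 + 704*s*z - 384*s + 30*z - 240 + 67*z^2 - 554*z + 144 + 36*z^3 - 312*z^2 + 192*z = 96*s^3 + 284*s^2 + 136*s + 36*z^3 + z^2*(-280*s - 245) + z*(368*s^2 + 228*s - 332) - 96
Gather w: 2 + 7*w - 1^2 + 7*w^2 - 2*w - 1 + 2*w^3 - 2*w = 2*w^3 + 7*w^2 + 3*w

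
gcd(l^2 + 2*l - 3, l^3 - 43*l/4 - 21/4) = l + 3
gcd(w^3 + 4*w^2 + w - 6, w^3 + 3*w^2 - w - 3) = w^2 + 2*w - 3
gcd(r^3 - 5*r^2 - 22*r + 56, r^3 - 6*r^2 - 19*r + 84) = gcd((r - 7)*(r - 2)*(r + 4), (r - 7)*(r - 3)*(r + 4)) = r^2 - 3*r - 28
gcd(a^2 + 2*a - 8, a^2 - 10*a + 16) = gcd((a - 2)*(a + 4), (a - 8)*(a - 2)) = a - 2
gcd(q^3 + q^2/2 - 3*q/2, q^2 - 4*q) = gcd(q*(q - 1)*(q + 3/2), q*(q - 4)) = q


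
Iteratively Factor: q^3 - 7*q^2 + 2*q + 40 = (q - 4)*(q^2 - 3*q - 10) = (q - 5)*(q - 4)*(q + 2)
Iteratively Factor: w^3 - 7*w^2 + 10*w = (w - 2)*(w^2 - 5*w) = (w - 5)*(w - 2)*(w)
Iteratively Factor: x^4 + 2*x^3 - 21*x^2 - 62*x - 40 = (x + 4)*(x^3 - 2*x^2 - 13*x - 10) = (x - 5)*(x + 4)*(x^2 + 3*x + 2) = (x - 5)*(x + 1)*(x + 4)*(x + 2)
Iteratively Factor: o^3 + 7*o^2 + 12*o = (o + 4)*(o^2 + 3*o) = o*(o + 4)*(o + 3)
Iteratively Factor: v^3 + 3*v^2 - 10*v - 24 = (v + 4)*(v^2 - v - 6) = (v + 2)*(v + 4)*(v - 3)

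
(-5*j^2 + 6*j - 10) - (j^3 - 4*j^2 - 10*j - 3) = -j^3 - j^2 + 16*j - 7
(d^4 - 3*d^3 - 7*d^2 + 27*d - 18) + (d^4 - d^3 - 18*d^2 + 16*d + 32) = 2*d^4 - 4*d^3 - 25*d^2 + 43*d + 14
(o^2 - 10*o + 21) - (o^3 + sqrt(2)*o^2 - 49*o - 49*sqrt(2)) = -o^3 - sqrt(2)*o^2 + o^2 + 39*o + 21 + 49*sqrt(2)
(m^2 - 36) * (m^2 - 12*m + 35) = m^4 - 12*m^3 - m^2 + 432*m - 1260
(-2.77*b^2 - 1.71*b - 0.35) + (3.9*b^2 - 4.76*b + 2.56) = 1.13*b^2 - 6.47*b + 2.21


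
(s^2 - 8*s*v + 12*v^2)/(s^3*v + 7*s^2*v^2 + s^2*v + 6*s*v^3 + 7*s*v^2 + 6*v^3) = (s^2 - 8*s*v + 12*v^2)/(v*(s^3 + 7*s^2*v + s^2 + 6*s*v^2 + 7*s*v + 6*v^2))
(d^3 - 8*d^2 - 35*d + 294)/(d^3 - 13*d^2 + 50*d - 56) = (d^2 - d - 42)/(d^2 - 6*d + 8)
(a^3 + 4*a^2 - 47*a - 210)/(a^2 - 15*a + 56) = (a^2 + 11*a + 30)/(a - 8)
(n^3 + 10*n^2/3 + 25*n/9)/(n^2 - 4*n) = (9*n^2 + 30*n + 25)/(9*(n - 4))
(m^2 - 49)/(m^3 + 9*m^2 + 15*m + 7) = (m - 7)/(m^2 + 2*m + 1)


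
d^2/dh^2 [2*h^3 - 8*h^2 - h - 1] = 12*h - 16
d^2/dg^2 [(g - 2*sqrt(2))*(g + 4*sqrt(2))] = 2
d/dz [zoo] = 0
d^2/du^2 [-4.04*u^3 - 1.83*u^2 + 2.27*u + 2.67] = -24.24*u - 3.66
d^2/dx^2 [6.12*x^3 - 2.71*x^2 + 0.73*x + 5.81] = 36.72*x - 5.42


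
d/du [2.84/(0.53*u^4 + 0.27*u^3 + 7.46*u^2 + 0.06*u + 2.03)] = (-6.0208*u^3 - 2.3004*u^2 - 42.3728*u - 0.1704)/(0.53*u^4 + 0.27*u^3 + 7.46*u^2 + 0.06*u + 2.03)^2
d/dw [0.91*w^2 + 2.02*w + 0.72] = 1.82*w + 2.02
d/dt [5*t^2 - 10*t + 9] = 10*t - 10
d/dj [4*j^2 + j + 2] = 8*j + 1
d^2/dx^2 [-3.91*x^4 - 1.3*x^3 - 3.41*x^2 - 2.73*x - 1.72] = -46.92*x^2 - 7.8*x - 6.82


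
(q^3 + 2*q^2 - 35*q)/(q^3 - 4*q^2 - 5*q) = (q + 7)/(q + 1)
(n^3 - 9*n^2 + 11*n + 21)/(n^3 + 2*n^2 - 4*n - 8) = (n^3 - 9*n^2 + 11*n + 21)/(n^3 + 2*n^2 - 4*n - 8)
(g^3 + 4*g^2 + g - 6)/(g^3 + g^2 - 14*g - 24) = (g - 1)/(g - 4)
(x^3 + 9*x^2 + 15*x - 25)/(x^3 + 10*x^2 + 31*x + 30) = (x^2 + 4*x - 5)/(x^2 + 5*x + 6)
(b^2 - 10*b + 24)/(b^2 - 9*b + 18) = (b - 4)/(b - 3)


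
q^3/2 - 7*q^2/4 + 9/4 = (q/2 + 1/2)*(q - 3)*(q - 3/2)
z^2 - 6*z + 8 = (z - 4)*(z - 2)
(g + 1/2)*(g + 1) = g^2 + 3*g/2 + 1/2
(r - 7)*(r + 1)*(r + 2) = r^3 - 4*r^2 - 19*r - 14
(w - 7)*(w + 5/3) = w^2 - 16*w/3 - 35/3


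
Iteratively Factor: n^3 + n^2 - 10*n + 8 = (n + 4)*(n^2 - 3*n + 2) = (n - 1)*(n + 4)*(n - 2)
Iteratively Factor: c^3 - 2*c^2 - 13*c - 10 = (c + 1)*(c^2 - 3*c - 10) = (c + 1)*(c + 2)*(c - 5)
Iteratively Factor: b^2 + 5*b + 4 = (b + 1)*(b + 4)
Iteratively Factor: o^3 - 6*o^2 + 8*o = (o - 4)*(o^2 - 2*o) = o*(o - 4)*(o - 2)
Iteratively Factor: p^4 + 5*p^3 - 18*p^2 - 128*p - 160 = (p + 4)*(p^3 + p^2 - 22*p - 40) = (p + 4)^2*(p^2 - 3*p - 10) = (p - 5)*(p + 4)^2*(p + 2)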